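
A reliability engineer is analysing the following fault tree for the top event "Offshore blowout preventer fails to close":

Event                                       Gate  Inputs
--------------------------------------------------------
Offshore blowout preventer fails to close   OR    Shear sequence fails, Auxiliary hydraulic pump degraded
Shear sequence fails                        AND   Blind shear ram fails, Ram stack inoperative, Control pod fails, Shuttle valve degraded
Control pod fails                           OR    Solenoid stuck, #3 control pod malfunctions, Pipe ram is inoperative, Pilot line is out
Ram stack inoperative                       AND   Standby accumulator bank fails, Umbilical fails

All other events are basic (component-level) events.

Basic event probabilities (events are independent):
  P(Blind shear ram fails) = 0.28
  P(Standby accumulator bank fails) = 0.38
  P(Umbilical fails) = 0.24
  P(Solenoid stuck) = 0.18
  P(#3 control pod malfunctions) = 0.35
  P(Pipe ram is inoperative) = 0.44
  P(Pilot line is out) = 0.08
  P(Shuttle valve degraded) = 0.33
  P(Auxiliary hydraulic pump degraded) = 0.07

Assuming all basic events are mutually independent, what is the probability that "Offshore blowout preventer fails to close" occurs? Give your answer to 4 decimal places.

0.0757

P(Ram stack inoperative) [AND] = 0.38 × 0.24 = 0.091200
P(Control pod fails) [OR] = 1 − (1−0.18) × (1−0.35) × (1−0.44) × (1−0.08) = 0.725398
P(Shear sequence fails) [AND] = 0.28 × 0.091200 × 0.725398 × 0.33 = 0.006113
P(Offshore blowout preventer fails to close) [OR] = 1 − (1−0.006113) × (1−0.07) = 0.075685
Rounded to 4 decimal places: P(Offshore blowout preventer fails to close) ≈ 0.0757.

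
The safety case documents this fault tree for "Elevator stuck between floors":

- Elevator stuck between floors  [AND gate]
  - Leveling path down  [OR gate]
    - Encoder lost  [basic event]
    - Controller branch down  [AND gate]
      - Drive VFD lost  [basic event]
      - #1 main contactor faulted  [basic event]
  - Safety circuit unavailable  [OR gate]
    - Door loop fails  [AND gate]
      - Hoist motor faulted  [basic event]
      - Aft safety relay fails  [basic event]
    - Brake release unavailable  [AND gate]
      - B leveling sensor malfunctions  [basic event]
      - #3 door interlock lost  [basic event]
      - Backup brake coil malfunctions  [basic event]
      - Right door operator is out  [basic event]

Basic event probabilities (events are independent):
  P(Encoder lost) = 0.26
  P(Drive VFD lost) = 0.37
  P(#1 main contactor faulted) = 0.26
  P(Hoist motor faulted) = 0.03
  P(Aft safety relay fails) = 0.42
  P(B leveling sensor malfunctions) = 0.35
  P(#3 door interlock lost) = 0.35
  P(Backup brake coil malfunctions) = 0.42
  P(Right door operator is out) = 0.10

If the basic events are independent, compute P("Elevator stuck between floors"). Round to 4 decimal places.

P(Controller branch down) [AND] = 0.37 × 0.26 = 0.096200
P(Leveling path down) [OR] = 1 − (1−0.26) × (1−0.096200) = 0.331188
P(Door loop fails) [AND] = 0.03 × 0.42 = 0.012600
P(Brake release unavailable) [AND] = 0.35 × 0.35 × 0.42 × 0.10 = 0.005145
P(Safety circuit unavailable) [OR] = 1 − (1−0.012600) × (1−0.005145) = 0.017680
P(Elevator stuck between floors) [AND] = 0.331188 × 0.017680 = 0.005855
Rounded to 4 decimal places: P(Elevator stuck between floors) ≈ 0.0059.

0.0059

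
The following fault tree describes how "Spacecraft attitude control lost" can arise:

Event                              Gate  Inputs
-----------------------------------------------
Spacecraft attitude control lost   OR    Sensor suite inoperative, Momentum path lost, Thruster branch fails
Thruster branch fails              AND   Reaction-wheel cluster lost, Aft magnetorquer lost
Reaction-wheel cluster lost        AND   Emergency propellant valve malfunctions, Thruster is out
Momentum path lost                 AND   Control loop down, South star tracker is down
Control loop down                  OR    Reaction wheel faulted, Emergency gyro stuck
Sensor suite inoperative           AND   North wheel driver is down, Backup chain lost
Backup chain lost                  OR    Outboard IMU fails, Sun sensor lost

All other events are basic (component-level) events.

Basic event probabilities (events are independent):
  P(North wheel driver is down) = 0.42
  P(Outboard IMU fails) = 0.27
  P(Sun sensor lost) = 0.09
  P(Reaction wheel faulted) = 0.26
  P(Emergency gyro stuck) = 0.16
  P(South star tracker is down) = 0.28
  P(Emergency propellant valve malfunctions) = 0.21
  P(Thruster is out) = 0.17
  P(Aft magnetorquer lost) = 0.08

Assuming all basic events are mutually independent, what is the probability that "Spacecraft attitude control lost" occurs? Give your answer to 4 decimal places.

P(Backup chain lost) [OR] = 1 − (1−0.27) × (1−0.09) = 0.335700
P(Sensor suite inoperative) [AND] = 0.42 × 0.335700 = 0.140994
P(Control loop down) [OR] = 1 − (1−0.26) × (1−0.16) = 0.378400
P(Momentum path lost) [AND] = 0.378400 × 0.28 = 0.105952
P(Reaction-wheel cluster lost) [AND] = 0.21 × 0.17 = 0.035700
P(Thruster branch fails) [AND] = 0.035700 × 0.08 = 0.002856
P(Spacecraft attitude control lost) [OR] = 1 − (1−0.140994) × (1−0.105952) × (1−0.002856) = 0.234201
Rounded to 4 decimal places: P(Spacecraft attitude control lost) ≈ 0.2342.

0.2342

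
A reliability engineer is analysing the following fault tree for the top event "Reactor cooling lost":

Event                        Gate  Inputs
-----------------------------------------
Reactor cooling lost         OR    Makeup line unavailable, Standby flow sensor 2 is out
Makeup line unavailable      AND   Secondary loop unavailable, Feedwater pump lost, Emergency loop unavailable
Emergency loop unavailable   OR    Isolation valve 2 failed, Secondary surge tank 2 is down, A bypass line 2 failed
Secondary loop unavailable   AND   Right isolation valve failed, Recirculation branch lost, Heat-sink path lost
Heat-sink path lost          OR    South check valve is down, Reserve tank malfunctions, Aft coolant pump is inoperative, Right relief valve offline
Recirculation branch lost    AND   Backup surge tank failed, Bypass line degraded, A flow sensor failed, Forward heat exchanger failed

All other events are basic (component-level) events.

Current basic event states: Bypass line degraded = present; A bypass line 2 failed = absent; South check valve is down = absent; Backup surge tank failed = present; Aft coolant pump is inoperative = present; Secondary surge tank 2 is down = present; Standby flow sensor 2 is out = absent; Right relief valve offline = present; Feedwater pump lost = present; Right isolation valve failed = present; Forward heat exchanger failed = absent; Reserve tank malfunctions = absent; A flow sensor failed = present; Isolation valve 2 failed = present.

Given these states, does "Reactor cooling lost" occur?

Recirculation branch lost [AND]: Backup surge tank failed=occurs, Bypass line degraded=occurs, A flow sensor failed=occurs, Forward heat exchanger failed=not → not all inputs occur → does not occur.
Heat-sink path lost [OR]: South check valve is down=not, Reserve tank malfunctions=not, Aft coolant pump is inoperative=occurs, Right relief valve offline=occurs → at least one input occurs → occurs.
Secondary loop unavailable [AND]: Right isolation valve failed=occurs, Recirculation branch lost=not, Heat-sink path lost=occurs → not all inputs occur → does not occur.
Emergency loop unavailable [OR]: Isolation valve 2 failed=occurs, Secondary surge tank 2 is down=occurs, A bypass line 2 failed=not → at least one input occurs → occurs.
Makeup line unavailable [AND]: Secondary loop unavailable=not, Feedwater pump lost=occurs, Emergency loop unavailable=occurs → not all inputs occur → does not occur.
Reactor cooling lost [OR]: Makeup line unavailable=not, Standby flow sensor 2 is out=not → no input occurs → does not occur.

No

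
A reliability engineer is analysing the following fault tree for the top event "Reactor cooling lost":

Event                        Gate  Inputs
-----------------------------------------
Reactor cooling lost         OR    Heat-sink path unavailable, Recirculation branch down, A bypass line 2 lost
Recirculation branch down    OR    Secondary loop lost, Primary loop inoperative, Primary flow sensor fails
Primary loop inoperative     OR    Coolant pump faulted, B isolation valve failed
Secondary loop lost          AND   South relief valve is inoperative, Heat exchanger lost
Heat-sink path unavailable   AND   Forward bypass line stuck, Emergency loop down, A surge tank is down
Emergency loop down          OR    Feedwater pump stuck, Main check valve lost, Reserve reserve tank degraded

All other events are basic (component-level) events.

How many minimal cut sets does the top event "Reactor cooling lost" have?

8

Emergency loop down [OR]: union of children's cut sets → 3 cut set(s).
Heat-sink path unavailable [AND]: one cut set from each child combined → 1 × 3 × 1 = 3 cut set(s).
Secondary loop lost [AND]: one cut set from each child combined → 1 × 1 = 1 cut set(s).
Primary loop inoperative [OR]: union of children's cut sets → 2 cut set(s).
Recirculation branch down [OR]: union of children's cut sets → 4 cut set(s).
Reactor cooling lost [OR]: union of children's cut sets → 8 cut set(s).
Minimal cut sets: {A surge tank is down, Feedwater pump stuck, Forward bypass line stuck}; {A surge tank is down, Forward bypass line stuck, Main check valve lost}; {A surge tank is down, Forward bypass line stuck, Reserve reserve tank degraded}; {Heat exchanger lost, South relief valve is inoperative}; {Coolant pump faulted}; {B isolation valve failed}; {Primary flow sensor fails}; {A bypass line 2 lost}.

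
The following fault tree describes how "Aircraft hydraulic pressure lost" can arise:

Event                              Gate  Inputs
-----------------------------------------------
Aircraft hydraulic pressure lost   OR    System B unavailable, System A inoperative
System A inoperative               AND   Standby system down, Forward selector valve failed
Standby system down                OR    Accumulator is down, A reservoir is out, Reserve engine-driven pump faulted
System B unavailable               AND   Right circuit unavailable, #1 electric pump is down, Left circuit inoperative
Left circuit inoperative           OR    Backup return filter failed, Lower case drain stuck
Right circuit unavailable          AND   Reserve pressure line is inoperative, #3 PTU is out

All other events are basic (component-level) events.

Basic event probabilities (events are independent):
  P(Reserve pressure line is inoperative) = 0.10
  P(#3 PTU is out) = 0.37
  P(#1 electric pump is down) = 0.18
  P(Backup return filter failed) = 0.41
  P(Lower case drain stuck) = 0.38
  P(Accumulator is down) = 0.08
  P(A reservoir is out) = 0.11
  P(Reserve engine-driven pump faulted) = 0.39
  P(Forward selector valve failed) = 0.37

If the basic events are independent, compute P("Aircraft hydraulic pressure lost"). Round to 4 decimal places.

P(Right circuit unavailable) [AND] = 0.10 × 0.37 = 0.037000
P(Left circuit inoperative) [OR] = 1 − (1−0.41) × (1−0.38) = 0.634200
P(System B unavailable) [AND] = 0.037000 × 0.18 × 0.634200 = 0.004224
P(Standby system down) [OR] = 1 − (1−0.08) × (1−0.11) × (1−0.39) = 0.500532
P(System A inoperative) [AND] = 0.500532 × 0.37 = 0.185197
P(Aircraft hydraulic pressure lost) [OR] = 1 − (1−0.004224) × (1−0.185197) = 0.188639
Rounded to 4 decimal places: P(Aircraft hydraulic pressure lost) ≈ 0.1886.

0.1886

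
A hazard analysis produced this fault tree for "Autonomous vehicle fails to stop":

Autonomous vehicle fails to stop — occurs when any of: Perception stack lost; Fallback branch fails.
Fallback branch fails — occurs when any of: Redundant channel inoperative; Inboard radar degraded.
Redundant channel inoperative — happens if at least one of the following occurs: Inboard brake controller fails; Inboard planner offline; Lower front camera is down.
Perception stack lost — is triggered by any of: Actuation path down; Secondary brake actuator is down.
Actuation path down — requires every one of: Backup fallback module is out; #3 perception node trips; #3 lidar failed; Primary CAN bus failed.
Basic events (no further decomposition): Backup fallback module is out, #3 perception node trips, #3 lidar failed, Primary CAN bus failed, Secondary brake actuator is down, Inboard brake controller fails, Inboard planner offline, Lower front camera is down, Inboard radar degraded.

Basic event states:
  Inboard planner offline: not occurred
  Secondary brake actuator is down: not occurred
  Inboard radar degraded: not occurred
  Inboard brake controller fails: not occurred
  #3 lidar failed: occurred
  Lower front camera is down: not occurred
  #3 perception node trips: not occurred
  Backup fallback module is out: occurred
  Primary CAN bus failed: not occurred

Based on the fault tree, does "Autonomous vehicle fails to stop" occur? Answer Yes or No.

Actuation path down [AND]: Backup fallback module is out=occurs, #3 perception node trips=not, #3 lidar failed=occurs, Primary CAN bus failed=not → not all inputs occur → does not occur.
Perception stack lost [OR]: Actuation path down=not, Secondary brake actuator is down=not → no input occurs → does not occur.
Redundant channel inoperative [OR]: Inboard brake controller fails=not, Inboard planner offline=not, Lower front camera is down=not → no input occurs → does not occur.
Fallback branch fails [OR]: Redundant channel inoperative=not, Inboard radar degraded=not → no input occurs → does not occur.
Autonomous vehicle fails to stop [OR]: Perception stack lost=not, Fallback branch fails=not → no input occurs → does not occur.

No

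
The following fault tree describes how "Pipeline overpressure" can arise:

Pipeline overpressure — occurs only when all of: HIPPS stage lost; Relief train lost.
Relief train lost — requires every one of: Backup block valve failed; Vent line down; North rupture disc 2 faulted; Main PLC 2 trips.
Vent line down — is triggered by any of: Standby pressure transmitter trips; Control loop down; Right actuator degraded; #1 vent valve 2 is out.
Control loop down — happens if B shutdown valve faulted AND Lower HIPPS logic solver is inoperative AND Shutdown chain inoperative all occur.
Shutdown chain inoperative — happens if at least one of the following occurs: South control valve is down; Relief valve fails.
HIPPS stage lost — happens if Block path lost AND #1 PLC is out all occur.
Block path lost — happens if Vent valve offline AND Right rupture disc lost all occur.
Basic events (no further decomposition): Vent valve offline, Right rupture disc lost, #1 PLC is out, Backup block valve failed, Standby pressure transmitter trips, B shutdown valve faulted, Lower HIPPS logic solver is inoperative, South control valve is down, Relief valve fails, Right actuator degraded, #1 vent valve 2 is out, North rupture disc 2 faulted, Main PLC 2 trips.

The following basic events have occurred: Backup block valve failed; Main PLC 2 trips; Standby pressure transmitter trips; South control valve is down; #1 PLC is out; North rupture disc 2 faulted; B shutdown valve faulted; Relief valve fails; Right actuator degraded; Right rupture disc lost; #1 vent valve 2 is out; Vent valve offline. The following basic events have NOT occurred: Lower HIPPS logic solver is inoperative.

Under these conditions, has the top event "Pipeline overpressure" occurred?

Block path lost [AND]: Vent valve offline=occurs, Right rupture disc lost=occurs → all inputs occur → occurs.
HIPPS stage lost [AND]: Block path lost=occurs, #1 PLC is out=occurs → all inputs occur → occurs.
Shutdown chain inoperative [OR]: South control valve is down=occurs, Relief valve fails=occurs → at least one input occurs → occurs.
Control loop down [AND]: B shutdown valve faulted=occurs, Lower HIPPS logic solver is inoperative=not, Shutdown chain inoperative=occurs → not all inputs occur → does not occur.
Vent line down [OR]: Standby pressure transmitter trips=occurs, Control loop down=not, Right actuator degraded=occurs, #1 vent valve 2 is out=occurs → at least one input occurs → occurs.
Relief train lost [AND]: Backup block valve failed=occurs, Vent line down=occurs, North rupture disc 2 faulted=occurs, Main PLC 2 trips=occurs → all inputs occur → occurs.
Pipeline overpressure [AND]: HIPPS stage lost=occurs, Relief train lost=occurs → all inputs occur → occurs.

Yes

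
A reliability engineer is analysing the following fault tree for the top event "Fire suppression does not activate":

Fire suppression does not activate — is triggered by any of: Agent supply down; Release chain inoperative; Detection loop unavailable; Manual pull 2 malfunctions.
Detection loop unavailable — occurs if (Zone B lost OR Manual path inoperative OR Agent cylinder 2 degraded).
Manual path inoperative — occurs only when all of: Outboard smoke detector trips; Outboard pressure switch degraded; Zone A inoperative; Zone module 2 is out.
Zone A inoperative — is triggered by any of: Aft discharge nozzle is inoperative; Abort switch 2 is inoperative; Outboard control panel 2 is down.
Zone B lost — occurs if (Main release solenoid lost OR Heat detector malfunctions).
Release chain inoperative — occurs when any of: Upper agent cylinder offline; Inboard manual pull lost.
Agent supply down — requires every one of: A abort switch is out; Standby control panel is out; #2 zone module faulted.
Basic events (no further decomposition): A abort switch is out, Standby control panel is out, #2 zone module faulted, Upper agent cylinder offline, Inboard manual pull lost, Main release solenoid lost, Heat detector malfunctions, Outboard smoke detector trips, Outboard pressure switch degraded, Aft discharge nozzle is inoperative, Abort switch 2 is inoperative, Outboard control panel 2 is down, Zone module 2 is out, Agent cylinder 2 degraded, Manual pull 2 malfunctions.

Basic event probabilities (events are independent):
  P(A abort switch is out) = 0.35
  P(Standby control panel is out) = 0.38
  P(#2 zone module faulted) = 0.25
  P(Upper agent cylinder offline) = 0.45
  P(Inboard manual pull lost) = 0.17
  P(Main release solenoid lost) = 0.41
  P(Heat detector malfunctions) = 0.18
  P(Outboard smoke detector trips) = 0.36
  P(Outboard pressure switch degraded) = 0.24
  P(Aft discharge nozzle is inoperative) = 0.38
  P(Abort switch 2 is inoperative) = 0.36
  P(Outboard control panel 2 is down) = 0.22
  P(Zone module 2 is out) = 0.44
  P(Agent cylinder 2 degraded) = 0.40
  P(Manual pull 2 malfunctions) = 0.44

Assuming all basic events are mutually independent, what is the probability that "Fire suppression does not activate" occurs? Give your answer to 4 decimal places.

0.9301

P(Agent supply down) [AND] = 0.35 × 0.38 × 0.25 = 0.033250
P(Release chain inoperative) [OR] = 1 − (1−0.45) × (1−0.17) = 0.543500
P(Zone B lost) [OR] = 1 − (1−0.41) × (1−0.18) = 0.516200
P(Zone A inoperative) [OR] = 1 − (1−0.38) × (1−0.36) × (1−0.22) = 0.690496
P(Manual path inoperative) [AND] = 0.36 × 0.24 × 0.690496 × 0.44 = 0.026250
P(Detection loop unavailable) [OR] = 1 − (1−0.516200) × (1−0.026250) × (1−0.40) = 0.717340
P(Fire suppression does not activate) [OR] = 1 − (1−0.033250) × (1−0.543500) × (1−0.717340) × (1−0.44) = 0.930143
Rounded to 4 decimal places: P(Fire suppression does not activate) ≈ 0.9301.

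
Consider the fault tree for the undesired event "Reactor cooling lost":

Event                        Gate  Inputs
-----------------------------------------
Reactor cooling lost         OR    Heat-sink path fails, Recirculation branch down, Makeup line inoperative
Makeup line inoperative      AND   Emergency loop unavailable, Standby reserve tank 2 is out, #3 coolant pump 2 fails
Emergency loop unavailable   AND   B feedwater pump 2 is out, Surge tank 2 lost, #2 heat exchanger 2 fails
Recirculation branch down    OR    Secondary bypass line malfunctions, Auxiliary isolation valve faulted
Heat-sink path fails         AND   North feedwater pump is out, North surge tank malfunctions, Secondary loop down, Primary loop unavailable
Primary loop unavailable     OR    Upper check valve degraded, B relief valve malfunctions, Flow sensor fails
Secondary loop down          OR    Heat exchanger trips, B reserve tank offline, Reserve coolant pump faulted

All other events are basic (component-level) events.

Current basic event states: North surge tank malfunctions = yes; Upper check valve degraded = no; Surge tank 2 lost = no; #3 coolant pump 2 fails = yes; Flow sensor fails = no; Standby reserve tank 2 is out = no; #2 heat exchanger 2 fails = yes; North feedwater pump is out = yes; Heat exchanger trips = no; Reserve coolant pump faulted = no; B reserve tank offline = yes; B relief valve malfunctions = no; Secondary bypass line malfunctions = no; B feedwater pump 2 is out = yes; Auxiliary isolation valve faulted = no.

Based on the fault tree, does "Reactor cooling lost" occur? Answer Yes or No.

No

Secondary loop down [OR]: Heat exchanger trips=not, B reserve tank offline=occurs, Reserve coolant pump faulted=not → at least one input occurs → occurs.
Primary loop unavailable [OR]: Upper check valve degraded=not, B relief valve malfunctions=not, Flow sensor fails=not → no input occurs → does not occur.
Heat-sink path fails [AND]: North feedwater pump is out=occurs, North surge tank malfunctions=occurs, Secondary loop down=occurs, Primary loop unavailable=not → not all inputs occur → does not occur.
Recirculation branch down [OR]: Secondary bypass line malfunctions=not, Auxiliary isolation valve faulted=not → no input occurs → does not occur.
Emergency loop unavailable [AND]: B feedwater pump 2 is out=occurs, Surge tank 2 lost=not, #2 heat exchanger 2 fails=occurs → not all inputs occur → does not occur.
Makeup line inoperative [AND]: Emergency loop unavailable=not, Standby reserve tank 2 is out=not, #3 coolant pump 2 fails=occurs → not all inputs occur → does not occur.
Reactor cooling lost [OR]: Heat-sink path fails=not, Recirculation branch down=not, Makeup line inoperative=not → no input occurs → does not occur.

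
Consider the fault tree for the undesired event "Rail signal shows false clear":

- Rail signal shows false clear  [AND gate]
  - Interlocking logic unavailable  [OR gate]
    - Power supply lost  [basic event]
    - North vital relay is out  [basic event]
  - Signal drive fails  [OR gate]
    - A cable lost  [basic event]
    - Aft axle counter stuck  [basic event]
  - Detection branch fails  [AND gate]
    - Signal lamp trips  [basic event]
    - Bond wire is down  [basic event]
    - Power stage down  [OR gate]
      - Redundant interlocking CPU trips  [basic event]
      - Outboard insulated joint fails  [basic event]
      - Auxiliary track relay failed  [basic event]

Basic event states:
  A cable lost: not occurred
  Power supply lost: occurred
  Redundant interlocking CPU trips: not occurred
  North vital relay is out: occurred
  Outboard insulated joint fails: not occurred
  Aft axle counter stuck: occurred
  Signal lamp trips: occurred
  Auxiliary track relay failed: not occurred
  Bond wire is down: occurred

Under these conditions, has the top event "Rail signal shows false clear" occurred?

Interlocking logic unavailable [OR]: Power supply lost=occurs, North vital relay is out=occurs → at least one input occurs → occurs.
Signal drive fails [OR]: A cable lost=not, Aft axle counter stuck=occurs → at least one input occurs → occurs.
Power stage down [OR]: Redundant interlocking CPU trips=not, Outboard insulated joint fails=not, Auxiliary track relay failed=not → no input occurs → does not occur.
Detection branch fails [AND]: Signal lamp trips=occurs, Bond wire is down=occurs, Power stage down=not → not all inputs occur → does not occur.
Rail signal shows false clear [AND]: Interlocking logic unavailable=occurs, Signal drive fails=occurs, Detection branch fails=not → not all inputs occur → does not occur.

No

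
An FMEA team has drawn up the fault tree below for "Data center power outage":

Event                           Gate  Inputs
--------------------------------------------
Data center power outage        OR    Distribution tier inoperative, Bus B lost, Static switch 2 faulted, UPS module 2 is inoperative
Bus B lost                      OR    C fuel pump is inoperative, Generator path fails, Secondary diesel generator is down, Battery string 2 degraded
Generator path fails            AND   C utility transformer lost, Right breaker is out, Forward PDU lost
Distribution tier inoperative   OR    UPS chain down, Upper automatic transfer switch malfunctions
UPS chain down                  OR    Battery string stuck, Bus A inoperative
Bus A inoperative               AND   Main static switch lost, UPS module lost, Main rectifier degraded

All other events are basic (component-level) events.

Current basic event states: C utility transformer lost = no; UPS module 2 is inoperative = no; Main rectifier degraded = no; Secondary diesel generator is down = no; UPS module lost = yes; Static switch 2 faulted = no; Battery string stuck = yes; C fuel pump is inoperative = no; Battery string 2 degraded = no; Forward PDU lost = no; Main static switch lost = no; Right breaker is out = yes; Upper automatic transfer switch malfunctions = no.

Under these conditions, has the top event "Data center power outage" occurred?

Yes

Bus A inoperative [AND]: Main static switch lost=not, UPS module lost=occurs, Main rectifier degraded=not → not all inputs occur → does not occur.
UPS chain down [OR]: Battery string stuck=occurs, Bus A inoperative=not → at least one input occurs → occurs.
Distribution tier inoperative [OR]: UPS chain down=occurs, Upper automatic transfer switch malfunctions=not → at least one input occurs → occurs.
Generator path fails [AND]: C utility transformer lost=not, Right breaker is out=occurs, Forward PDU lost=not → not all inputs occur → does not occur.
Bus B lost [OR]: C fuel pump is inoperative=not, Generator path fails=not, Secondary diesel generator is down=not, Battery string 2 degraded=not → no input occurs → does not occur.
Data center power outage [OR]: Distribution tier inoperative=occurs, Bus B lost=not, Static switch 2 faulted=not, UPS module 2 is inoperative=not → at least one input occurs → occurs.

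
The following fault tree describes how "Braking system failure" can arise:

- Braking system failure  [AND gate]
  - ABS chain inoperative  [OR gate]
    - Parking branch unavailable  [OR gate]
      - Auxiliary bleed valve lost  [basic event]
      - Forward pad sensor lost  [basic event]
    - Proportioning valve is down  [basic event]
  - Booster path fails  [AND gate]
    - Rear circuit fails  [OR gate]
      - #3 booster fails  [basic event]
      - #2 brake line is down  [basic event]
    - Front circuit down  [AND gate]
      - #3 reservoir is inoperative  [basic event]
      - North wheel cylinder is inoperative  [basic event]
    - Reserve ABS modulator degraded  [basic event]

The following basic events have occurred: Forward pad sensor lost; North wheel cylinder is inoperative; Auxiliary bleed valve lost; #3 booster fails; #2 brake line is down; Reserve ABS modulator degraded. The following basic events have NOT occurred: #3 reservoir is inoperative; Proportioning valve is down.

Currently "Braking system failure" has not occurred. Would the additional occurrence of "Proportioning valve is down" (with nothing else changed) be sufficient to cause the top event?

Counterfactual: set "Proportioning valve is down" to occurred.
Parking branch unavailable [OR]: Auxiliary bleed valve lost=occurs, Forward pad sensor lost=occurs → at least one input occurs → occurs.
ABS chain inoperative [OR]: Parking branch unavailable=occurs, Proportioning valve is down=occurs → at least one input occurs → occurs.
Rear circuit fails [OR]: #3 booster fails=occurs, #2 brake line is down=occurs → at least one input occurs → occurs.
Front circuit down [AND]: #3 reservoir is inoperative=not, North wheel cylinder is inoperative=occurs → not all inputs occur → does not occur.
Booster path fails [AND]: Rear circuit fails=occurs, Front circuit down=not, Reserve ABS modulator degraded=occurs → not all inputs occur → does not occur.
Braking system failure [AND]: ABS chain inoperative=occurs, Booster path fails=not → not all inputs occur → does not occur.

No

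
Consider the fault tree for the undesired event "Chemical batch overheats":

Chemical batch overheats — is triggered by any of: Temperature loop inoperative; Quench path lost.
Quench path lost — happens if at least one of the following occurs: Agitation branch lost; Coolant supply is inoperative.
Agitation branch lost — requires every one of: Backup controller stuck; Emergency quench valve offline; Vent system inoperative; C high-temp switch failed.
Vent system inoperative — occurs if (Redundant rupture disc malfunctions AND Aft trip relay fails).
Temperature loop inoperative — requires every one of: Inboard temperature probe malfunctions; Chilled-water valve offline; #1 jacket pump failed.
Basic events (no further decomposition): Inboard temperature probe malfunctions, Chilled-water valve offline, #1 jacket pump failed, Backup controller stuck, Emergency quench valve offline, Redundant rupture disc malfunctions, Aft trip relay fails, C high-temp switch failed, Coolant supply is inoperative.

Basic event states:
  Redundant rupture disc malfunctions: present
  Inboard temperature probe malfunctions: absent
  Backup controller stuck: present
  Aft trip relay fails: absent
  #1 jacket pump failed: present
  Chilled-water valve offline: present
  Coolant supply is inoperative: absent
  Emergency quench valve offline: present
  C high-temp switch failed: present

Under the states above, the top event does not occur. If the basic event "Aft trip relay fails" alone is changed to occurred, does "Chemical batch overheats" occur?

Yes

Counterfactual: set "Aft trip relay fails" to occurred.
Temperature loop inoperative [AND]: Inboard temperature probe malfunctions=not, Chilled-water valve offline=occurs, #1 jacket pump failed=occurs → not all inputs occur → does not occur.
Vent system inoperative [AND]: Redundant rupture disc malfunctions=occurs, Aft trip relay fails=occurs → all inputs occur → occurs.
Agitation branch lost [AND]: Backup controller stuck=occurs, Emergency quench valve offline=occurs, Vent system inoperative=occurs, C high-temp switch failed=occurs → all inputs occur → occurs.
Quench path lost [OR]: Agitation branch lost=occurs, Coolant supply is inoperative=not → at least one input occurs → occurs.
Chemical batch overheats [OR]: Temperature loop inoperative=not, Quench path lost=occurs → at least one input occurs → occurs.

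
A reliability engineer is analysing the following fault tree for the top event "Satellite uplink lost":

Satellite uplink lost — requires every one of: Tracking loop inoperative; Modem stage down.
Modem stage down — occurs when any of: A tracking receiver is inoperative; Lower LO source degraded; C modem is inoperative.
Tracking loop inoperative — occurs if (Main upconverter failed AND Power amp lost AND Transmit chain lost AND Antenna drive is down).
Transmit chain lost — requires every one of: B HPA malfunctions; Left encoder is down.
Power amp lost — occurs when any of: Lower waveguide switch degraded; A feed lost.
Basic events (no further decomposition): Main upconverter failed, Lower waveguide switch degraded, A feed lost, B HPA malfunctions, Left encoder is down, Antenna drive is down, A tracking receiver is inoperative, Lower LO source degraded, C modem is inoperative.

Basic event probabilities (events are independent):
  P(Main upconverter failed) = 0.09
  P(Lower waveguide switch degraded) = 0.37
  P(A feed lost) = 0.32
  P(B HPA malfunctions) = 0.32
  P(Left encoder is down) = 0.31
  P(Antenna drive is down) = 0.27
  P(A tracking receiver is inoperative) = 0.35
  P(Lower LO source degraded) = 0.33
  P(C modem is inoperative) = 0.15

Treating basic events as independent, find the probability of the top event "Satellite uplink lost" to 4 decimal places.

0.0009

P(Power amp lost) [OR] = 1 − (1−0.37) × (1−0.32) = 0.571600
P(Transmit chain lost) [AND] = 0.32 × 0.31 = 0.099200
P(Tracking loop inoperative) [AND] = 0.09 × 0.571600 × 0.099200 × 0.27 = 0.001378
P(Modem stage down) [OR] = 1 − (1−0.35) × (1−0.33) × (1−0.15) = 0.629825
P(Satellite uplink lost) [AND] = 0.001378 × 0.629825 = 0.000868
Rounded to 4 decimal places: P(Satellite uplink lost) ≈ 0.0009.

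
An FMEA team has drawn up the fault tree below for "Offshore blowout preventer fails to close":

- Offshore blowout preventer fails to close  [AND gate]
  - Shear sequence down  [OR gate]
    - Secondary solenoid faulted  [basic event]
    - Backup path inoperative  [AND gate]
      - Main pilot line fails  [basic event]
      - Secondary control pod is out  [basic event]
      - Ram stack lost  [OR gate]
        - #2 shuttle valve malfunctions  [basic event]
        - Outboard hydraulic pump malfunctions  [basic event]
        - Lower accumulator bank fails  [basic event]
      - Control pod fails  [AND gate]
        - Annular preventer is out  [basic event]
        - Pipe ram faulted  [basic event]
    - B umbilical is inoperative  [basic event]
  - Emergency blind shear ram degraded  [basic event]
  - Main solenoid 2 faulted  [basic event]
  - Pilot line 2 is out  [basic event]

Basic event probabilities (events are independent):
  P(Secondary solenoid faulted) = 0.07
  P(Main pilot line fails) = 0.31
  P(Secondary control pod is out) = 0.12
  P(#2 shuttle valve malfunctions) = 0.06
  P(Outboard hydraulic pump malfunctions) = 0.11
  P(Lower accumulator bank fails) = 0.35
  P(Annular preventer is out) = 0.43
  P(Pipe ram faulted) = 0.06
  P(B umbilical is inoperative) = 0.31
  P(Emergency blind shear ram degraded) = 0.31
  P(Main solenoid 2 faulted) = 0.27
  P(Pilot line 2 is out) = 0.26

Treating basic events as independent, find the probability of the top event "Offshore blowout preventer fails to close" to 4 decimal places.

P(Ram stack lost) [OR] = 1 − (1−0.06) × (1−0.11) × (1−0.35) = 0.456210
P(Control pod fails) [AND] = 0.43 × 0.06 = 0.025800
P(Backup path inoperative) [AND] = 0.31 × 0.12 × 0.456210 × 0.025800 = 0.000438
P(Shear sequence down) [OR] = 1 − (1−0.07) × (1−0.000438) × (1−0.31) = 0.358581
P(Offshore blowout preventer fails to close) [AND] = 0.358581 × 0.31 × 0.27 × 0.26 = 0.007803
Rounded to 4 decimal places: P(Offshore blowout preventer fails to close) ≈ 0.0078.

0.0078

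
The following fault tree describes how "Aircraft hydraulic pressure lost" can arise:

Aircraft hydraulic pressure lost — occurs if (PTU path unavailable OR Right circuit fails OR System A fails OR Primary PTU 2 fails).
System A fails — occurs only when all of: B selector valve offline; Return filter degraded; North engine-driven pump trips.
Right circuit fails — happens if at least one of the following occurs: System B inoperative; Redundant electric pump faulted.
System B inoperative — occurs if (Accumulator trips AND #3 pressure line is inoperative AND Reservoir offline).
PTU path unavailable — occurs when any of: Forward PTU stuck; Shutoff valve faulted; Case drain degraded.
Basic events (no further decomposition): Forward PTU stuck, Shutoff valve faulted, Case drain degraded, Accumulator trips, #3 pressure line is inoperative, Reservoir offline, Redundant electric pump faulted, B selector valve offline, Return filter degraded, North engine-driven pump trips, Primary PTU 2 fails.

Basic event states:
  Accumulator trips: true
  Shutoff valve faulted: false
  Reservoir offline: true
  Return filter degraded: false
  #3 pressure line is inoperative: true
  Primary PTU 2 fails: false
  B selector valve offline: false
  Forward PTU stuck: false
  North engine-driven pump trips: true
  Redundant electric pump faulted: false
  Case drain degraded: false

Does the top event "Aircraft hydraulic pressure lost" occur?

PTU path unavailable [OR]: Forward PTU stuck=not, Shutoff valve faulted=not, Case drain degraded=not → no input occurs → does not occur.
System B inoperative [AND]: Accumulator trips=occurs, #3 pressure line is inoperative=occurs, Reservoir offline=occurs → all inputs occur → occurs.
Right circuit fails [OR]: System B inoperative=occurs, Redundant electric pump faulted=not → at least one input occurs → occurs.
System A fails [AND]: B selector valve offline=not, Return filter degraded=not, North engine-driven pump trips=occurs → not all inputs occur → does not occur.
Aircraft hydraulic pressure lost [OR]: PTU path unavailable=not, Right circuit fails=occurs, System A fails=not, Primary PTU 2 fails=not → at least one input occurs → occurs.

Yes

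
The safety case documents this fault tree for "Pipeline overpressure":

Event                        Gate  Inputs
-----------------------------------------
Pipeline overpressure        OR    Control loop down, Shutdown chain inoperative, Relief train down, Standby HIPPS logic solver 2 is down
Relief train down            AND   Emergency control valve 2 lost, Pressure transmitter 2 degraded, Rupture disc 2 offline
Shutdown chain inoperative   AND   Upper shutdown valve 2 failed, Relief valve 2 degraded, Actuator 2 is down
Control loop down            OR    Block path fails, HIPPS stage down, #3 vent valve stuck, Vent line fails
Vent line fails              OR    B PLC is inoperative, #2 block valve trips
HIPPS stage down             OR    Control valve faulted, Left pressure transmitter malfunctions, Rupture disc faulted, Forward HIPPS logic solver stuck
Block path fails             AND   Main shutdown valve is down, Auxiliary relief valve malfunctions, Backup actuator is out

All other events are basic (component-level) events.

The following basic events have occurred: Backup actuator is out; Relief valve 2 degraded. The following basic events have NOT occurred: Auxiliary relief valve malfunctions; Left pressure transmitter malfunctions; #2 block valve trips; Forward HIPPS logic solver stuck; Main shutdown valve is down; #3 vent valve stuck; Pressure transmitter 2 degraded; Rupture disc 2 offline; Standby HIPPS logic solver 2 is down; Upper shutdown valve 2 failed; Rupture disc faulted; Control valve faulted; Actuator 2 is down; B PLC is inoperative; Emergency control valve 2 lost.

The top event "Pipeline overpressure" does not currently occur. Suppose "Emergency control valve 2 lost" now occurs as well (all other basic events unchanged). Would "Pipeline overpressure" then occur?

No

Counterfactual: set "Emergency control valve 2 lost" to occurred.
Block path fails [AND]: Main shutdown valve is down=not, Auxiliary relief valve malfunctions=not, Backup actuator is out=occurs → not all inputs occur → does not occur.
HIPPS stage down [OR]: Control valve faulted=not, Left pressure transmitter malfunctions=not, Rupture disc faulted=not, Forward HIPPS logic solver stuck=not → no input occurs → does not occur.
Vent line fails [OR]: B PLC is inoperative=not, #2 block valve trips=not → no input occurs → does not occur.
Control loop down [OR]: Block path fails=not, HIPPS stage down=not, #3 vent valve stuck=not, Vent line fails=not → no input occurs → does not occur.
Shutdown chain inoperative [AND]: Upper shutdown valve 2 failed=not, Relief valve 2 degraded=occurs, Actuator 2 is down=not → not all inputs occur → does not occur.
Relief train down [AND]: Emergency control valve 2 lost=occurs, Pressure transmitter 2 degraded=not, Rupture disc 2 offline=not → not all inputs occur → does not occur.
Pipeline overpressure [OR]: Control loop down=not, Shutdown chain inoperative=not, Relief train down=not, Standby HIPPS logic solver 2 is down=not → no input occurs → does not occur.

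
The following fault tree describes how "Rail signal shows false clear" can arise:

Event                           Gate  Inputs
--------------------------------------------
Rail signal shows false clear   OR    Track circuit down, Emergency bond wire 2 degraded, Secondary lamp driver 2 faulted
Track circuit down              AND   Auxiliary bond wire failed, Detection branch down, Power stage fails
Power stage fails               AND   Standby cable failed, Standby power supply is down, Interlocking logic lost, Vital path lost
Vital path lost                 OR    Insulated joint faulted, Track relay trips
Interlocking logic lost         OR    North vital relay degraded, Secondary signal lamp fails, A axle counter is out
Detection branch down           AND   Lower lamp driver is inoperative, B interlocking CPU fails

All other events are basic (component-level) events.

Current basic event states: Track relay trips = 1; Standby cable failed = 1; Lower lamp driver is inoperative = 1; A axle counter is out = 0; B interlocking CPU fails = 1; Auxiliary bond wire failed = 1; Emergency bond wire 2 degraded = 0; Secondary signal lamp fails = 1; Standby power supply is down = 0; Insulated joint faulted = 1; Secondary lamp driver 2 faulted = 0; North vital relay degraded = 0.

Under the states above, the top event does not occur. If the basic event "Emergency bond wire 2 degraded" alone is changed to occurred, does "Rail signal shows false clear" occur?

Yes

Counterfactual: set "Emergency bond wire 2 degraded" to occurred.
Detection branch down [AND]: Lower lamp driver is inoperative=occurs, B interlocking CPU fails=occurs → all inputs occur → occurs.
Interlocking logic lost [OR]: North vital relay degraded=not, Secondary signal lamp fails=occurs, A axle counter is out=not → at least one input occurs → occurs.
Vital path lost [OR]: Insulated joint faulted=occurs, Track relay trips=occurs → at least one input occurs → occurs.
Power stage fails [AND]: Standby cable failed=occurs, Standby power supply is down=not, Interlocking logic lost=occurs, Vital path lost=occurs → not all inputs occur → does not occur.
Track circuit down [AND]: Auxiliary bond wire failed=occurs, Detection branch down=occurs, Power stage fails=not → not all inputs occur → does not occur.
Rail signal shows false clear [OR]: Track circuit down=not, Emergency bond wire 2 degraded=occurs, Secondary lamp driver 2 faulted=not → at least one input occurs → occurs.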